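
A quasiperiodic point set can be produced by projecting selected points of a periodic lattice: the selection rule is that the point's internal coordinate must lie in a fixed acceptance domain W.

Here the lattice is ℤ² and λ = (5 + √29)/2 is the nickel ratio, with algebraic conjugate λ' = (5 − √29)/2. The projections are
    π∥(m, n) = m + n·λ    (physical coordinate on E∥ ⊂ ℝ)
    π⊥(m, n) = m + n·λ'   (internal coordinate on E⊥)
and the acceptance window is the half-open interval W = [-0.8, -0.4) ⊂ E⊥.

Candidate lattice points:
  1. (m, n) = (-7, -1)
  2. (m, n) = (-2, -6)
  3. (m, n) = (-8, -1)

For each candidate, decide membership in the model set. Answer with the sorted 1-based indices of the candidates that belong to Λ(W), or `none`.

none

Compute λ' = (5−√29)/2 = -0.1926, so π⊥(m,n) = m -0.1926·n.
[1] lift (-7,-1): star map gives -6.8074; window check -0.8 ≤ -6.8074 < -0.4 is false → out
[2] lift (-2,-6): star map gives -0.8445; window check -0.8 ≤ -0.8445 < -0.4 is false → out
[3] lift (-8,-1): star map gives -7.8074; window check -0.8 ≤ -7.8074 < -0.4 is false → out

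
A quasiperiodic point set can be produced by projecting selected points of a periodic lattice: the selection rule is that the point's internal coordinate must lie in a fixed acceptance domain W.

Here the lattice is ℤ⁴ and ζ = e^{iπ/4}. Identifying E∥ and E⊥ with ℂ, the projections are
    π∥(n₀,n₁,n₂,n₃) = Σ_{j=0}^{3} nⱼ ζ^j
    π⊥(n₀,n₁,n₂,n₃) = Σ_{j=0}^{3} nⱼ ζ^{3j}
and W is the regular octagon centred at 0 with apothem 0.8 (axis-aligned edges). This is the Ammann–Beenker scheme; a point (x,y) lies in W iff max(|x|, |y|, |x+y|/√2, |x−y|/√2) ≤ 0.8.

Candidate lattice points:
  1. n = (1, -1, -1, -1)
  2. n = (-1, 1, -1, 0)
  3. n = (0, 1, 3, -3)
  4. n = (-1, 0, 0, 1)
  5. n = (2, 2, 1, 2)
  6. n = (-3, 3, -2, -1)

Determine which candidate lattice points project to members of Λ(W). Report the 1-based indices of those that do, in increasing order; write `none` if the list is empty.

4

π⊥(n) = n₀ + n₁ζ³ + n₂ζ⁶ + n₃ζ⁹ where ζ = e^{iπ/4}.
candidate 1: n = (1, -1, -1, -1) → π⊥ ≈ (+1.00000, -0.41421); max(|x|,|y|,|x±y|/√2) = 1.00000 > 0.8 ⇒ ∉ W
candidate 2: n = (-1, 1, -1, 0) → π⊥ ≈ (-1.70711, +1.70711); max(|x|,|y|,|x±y|/√2) = 2.41421 > 0.8 ⇒ ∉ W
candidate 3: n = (0, 1, 3, -3) → π⊥ ≈ (-2.82843, -4.41421); max(|x|,|y|,|x±y|/√2) = 5.12132 > 0.8 ⇒ ∉ W
candidate 4: n = (-1, 0, 0, 1) → π⊥ ≈ (-0.29289, +0.70711); max(|x|,|y|,|x±y|/√2) = 0.70711 ≤ 0.8 ⇒ ∈ W
candidate 5: n = (2, 2, 1, 2) → π⊥ ≈ (+2.00000, +1.82843); max(|x|,|y|,|x±y|/√2) = 2.70711 > 0.8 ⇒ ∉ W
candidate 6: n = (-3, 3, -2, -1) → π⊥ ≈ (-5.82843, +3.41421); max(|x|,|y|,|x±y|/√2) = 6.53553 > 0.8 ⇒ ∉ W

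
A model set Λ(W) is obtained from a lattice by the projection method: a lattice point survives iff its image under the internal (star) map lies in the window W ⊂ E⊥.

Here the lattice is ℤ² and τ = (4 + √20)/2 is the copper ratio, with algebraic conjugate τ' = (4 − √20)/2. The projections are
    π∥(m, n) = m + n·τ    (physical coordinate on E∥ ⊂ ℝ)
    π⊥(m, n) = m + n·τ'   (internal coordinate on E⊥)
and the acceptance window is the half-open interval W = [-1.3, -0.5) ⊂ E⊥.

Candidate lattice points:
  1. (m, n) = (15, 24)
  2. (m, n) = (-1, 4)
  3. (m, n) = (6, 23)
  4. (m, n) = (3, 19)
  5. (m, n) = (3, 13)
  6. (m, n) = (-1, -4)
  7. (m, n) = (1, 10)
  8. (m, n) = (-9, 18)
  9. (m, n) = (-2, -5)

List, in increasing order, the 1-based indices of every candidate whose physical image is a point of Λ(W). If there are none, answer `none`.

9

Compute τ' = (4−√20)/2 = -0.236068, so π⊥(m,n) = m -0.236068·n.
#1 (15,24): internal coord 15 + (24)·τ' = +9.334369; +9.334369 ∉ [-1.3, -0.5) → out
#2 (-1,4): internal coord -1 + (4)·τ' = -1.944272; -1.944272 ∉ [-1.3, -0.5) → out
#3 (6,23): internal coord 6 + (23)·τ' = +0.570437; +0.570437 ∉ [-1.3, -0.5) → out
#4 (3,19): internal coord 3 + (19)·τ' = -1.485292; -1.485292 ∉ [-1.3, -0.5) → out
#5 (3,13): internal coord 3 + (13)·τ' = -0.068884; -0.068884 ∉ [-1.3, -0.5) → out
#6 (-1,-4): internal coord -1 + (-4)·τ' = -0.055728; -0.055728 ∉ [-1.3, -0.5) → out
#7 (1,10): internal coord 1 + (10)·τ' = -1.360680; -1.360680 ∉ [-1.3, -0.5) → out
#8 (-9,18): internal coord -9 + (18)·τ' = -13.249224; -13.249224 ∉ [-1.3, -0.5) → out
#9 (-2,-5): internal coord -2 + (-5)·τ' = -0.819660; -0.819660 ∈ [-1.3, -0.5) → IN Λ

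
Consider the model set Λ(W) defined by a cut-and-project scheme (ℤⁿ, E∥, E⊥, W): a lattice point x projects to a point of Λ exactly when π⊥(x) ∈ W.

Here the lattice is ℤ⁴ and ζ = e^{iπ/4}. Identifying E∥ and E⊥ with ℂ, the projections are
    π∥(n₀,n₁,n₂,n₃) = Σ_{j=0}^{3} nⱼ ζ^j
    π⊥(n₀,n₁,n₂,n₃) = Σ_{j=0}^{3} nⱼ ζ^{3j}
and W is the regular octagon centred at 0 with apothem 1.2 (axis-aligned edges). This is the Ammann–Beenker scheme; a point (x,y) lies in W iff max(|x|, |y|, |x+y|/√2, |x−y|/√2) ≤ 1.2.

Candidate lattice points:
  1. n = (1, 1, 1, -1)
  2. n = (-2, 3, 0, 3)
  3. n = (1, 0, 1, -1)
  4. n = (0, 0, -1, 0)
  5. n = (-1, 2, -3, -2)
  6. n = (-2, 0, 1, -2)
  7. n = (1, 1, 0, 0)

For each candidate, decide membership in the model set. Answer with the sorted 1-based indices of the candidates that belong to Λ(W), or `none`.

1, 4, 7

π⊥(n) = n₀ + n₁ζ³ + n₂ζ⁶ + n₃ζ⁹ where ζ = e^{iπ/4}.
#1 (1, 1, 1, -1): internal (-0.414214, -1.000000); octagon support 1.000000 vs apothem 1.2 → ∈ W
#2 (-2, 3, 0, 3): internal (-2.000000, 4.242641); octagon support 4.414214 vs apothem 1.2 → ∉ W
#3 (1, 0, 1, -1): internal (0.292893, -1.707107); octagon support 1.707107 vs apothem 1.2 → ∉ W
#4 (0, 0, -1, 0): internal (0.000000, 1.000000); octagon support 1.000000 vs apothem 1.2 → ∈ W
#5 (-1, 2, -3, -2): internal (-3.828427, 3.000000); octagon support 4.828427 vs apothem 1.2 → ∉ W
#6 (-2, 0, 1, -2): internal (-3.414214, -2.414214); octagon support 4.121320 vs apothem 1.2 → ∉ W
#7 (1, 1, 0, 0): internal (0.292893, 0.707107); octagon support 0.707107 vs apothem 1.2 → ∈ W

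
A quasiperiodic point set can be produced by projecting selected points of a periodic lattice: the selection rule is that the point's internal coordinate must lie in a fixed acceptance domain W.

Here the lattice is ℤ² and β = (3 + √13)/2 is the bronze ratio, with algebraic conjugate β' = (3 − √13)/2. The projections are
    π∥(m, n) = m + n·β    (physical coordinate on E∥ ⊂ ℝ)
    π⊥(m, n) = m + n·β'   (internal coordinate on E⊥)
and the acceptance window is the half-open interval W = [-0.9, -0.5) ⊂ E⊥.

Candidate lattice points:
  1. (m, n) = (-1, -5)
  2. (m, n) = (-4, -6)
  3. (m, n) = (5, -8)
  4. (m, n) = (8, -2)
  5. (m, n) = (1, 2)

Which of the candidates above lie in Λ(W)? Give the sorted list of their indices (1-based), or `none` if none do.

β' = (3−√13)/2 ≈ -0.302776.
#1 (-1,-5): internal coord -1 + (-5)·β' = +0.513878; +0.513878 ∉ [-0.9, -0.5) → out
#2 (-4,-6): internal coord -4 + (-6)·β' = -2.183346; -2.183346 ∉ [-0.9, -0.5) → out
#3 (5,-8): internal coord 5 + (-8)·β' = +7.422205; +7.422205 ∉ [-0.9, -0.5) → out
#4 (8,-2): internal coord 8 + (-2)·β' = +8.605551; +8.605551 ∉ [-0.9, -0.5) → out
#5 (1,2): internal coord 1 + (2)·β' = +0.394449; +0.394449 ∉ [-0.9, -0.5) → out

none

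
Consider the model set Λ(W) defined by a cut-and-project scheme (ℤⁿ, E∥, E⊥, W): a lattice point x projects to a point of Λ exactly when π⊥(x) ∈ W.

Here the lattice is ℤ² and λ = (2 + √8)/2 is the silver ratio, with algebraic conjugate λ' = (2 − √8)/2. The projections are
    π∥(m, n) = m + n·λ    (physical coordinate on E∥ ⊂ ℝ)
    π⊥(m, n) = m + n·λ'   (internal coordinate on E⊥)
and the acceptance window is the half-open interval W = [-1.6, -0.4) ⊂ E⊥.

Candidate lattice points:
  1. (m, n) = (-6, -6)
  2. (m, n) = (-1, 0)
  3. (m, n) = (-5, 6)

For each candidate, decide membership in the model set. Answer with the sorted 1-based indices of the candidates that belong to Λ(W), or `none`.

Numerically λ ≈ 2.41421 and λ' = −1/λ ≈ -0.41421.
candidate 1: (m,n)=(-6,-6) → π∥ = -6-6·λ ≈ -20.48528, π⊥ = -6-6·λ' ≈ -3.51472 ∉ [-1.6, -0.4) ⇒ out
candidate 2: (m,n)=(-1,0) → π∥ = -1+0·λ ≈ -1.00000, π⊥ = -1+0·λ' ≈ -1.00000 ∈ [-1.6, -0.4) ⇒ IN Λ
candidate 3: (m,n)=(-5,6) → π∥ = -5+6·λ ≈ 9.48528, π⊥ = -5+6·λ' ≈ -7.48528 ∉ [-1.6, -0.4) ⇒ out

2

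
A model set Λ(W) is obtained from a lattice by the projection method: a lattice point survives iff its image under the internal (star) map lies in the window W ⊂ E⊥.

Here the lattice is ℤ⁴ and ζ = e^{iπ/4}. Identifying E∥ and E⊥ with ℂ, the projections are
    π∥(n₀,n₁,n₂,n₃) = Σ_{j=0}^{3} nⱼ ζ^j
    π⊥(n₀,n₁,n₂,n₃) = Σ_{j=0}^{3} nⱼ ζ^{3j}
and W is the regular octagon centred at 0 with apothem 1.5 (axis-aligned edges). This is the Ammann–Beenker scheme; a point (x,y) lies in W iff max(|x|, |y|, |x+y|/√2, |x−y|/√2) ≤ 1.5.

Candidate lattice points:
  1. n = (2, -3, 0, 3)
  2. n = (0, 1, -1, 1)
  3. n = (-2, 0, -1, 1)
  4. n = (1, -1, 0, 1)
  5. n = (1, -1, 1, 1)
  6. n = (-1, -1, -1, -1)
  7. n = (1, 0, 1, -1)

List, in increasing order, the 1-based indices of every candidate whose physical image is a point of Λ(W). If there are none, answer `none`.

6

π⊥(n) = n₀ + n₁ζ³ + n₂ζ⁶ + n₃ζ⁹ where ζ = e^{iπ/4}.
candidate 1: n = (2, -3, 0, 3) → π⊥ ≈ (+6.2426, +0.0000); max(|x|,|y|,|x±y|/√2) = 6.2426 > 1.5 ⇒ ∉ W
candidate 2: n = (0, 1, -1, 1) → π⊥ ≈ (+0.0000, +2.4142); max(|x|,|y|,|x±y|/√2) = 2.4142 > 1.5 ⇒ ∉ W
candidate 3: n = (-2, 0, -1, 1) → π⊥ ≈ (-1.2929, +1.7071); max(|x|,|y|,|x±y|/√2) = 2.1213 > 1.5 ⇒ ∉ W
candidate 4: n = (1, -1, 0, 1) → π⊥ ≈ (+2.4142, +0.0000); max(|x|,|y|,|x±y|/√2) = 2.4142 > 1.5 ⇒ ∉ W
candidate 5: n = (1, -1, 1, 1) → π⊥ ≈ (+2.4142, -1.0000); max(|x|,|y|,|x±y|/√2) = 2.4142 > 1.5 ⇒ ∉ W
candidate 6: n = (-1, -1, -1, -1) → π⊥ ≈ (-1.0000, -0.4142); max(|x|,|y|,|x±y|/√2) = 1.0000 ≤ 1.5 ⇒ ∈ W
candidate 7: n = (1, 0, 1, -1) → π⊥ ≈ (+0.2929, -1.7071); max(|x|,|y|,|x±y|/√2) = 1.7071 > 1.5 ⇒ ∉ W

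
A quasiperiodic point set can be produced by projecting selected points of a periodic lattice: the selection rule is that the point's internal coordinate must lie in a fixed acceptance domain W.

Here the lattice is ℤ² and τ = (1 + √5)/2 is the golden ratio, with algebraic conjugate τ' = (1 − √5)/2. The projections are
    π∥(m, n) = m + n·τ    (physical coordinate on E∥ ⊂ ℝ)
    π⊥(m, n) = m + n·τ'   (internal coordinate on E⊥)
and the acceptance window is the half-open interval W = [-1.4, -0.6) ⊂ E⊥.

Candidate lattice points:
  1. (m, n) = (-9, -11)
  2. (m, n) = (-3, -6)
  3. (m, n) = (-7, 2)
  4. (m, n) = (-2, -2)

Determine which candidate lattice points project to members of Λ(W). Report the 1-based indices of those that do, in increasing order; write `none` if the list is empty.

Compute τ' = (1−√5)/2 = -0.6180, so π⊥(m,n) = m -0.6180·n.
candidate 1: (m,n)=(-9,-11) → π∥ = -9-11·τ ≈ -26.7984, π⊥ = -9-11·τ' ≈ -2.2016 ∉ [-1.4, -0.6) ⇒ out
candidate 2: (m,n)=(-3,-6) → π∥ = -3-6·τ ≈ -12.7082, π⊥ = -3-6·τ' ≈ 0.7082 ∉ [-1.4, -0.6) ⇒ out
candidate 3: (m,n)=(-7,2) → π∥ = -7+2·τ ≈ -3.7639, π⊥ = -7+2·τ' ≈ -8.2361 ∉ [-1.4, -0.6) ⇒ out
candidate 4: (m,n)=(-2,-2) → π∥ = -2-2·τ ≈ -5.2361, π⊥ = -2-2·τ' ≈ -0.7639 ∈ [-1.4, -0.6) ⇒ IN Λ

4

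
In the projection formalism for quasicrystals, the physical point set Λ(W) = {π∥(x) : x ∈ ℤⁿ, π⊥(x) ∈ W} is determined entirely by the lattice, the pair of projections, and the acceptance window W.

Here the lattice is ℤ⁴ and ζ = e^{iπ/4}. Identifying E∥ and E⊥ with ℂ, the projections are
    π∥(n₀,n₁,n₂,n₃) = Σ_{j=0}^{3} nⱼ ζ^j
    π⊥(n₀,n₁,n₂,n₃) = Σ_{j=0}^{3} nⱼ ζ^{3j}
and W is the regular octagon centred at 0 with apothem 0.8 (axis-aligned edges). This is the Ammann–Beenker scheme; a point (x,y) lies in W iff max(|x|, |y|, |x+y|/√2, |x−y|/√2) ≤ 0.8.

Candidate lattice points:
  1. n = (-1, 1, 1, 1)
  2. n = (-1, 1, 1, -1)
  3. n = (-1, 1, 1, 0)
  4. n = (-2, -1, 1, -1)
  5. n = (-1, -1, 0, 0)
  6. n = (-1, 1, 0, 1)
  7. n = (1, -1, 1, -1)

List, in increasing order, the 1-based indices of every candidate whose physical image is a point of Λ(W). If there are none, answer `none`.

π⊥(n) = n₀ + n₁ζ³ + n₂ζ⁶ + n₃ζ⁹ where ζ = e^{iπ/4}.
#1 (-1, 1, 1, 1): internal (-1.000000, 0.414214); octagon support 1.000000 vs apothem 0.8 → ∉ W
#2 (-1, 1, 1, -1): internal (-2.414214, -1.000000); octagon support 2.414214 vs apothem 0.8 → ∉ W
#3 (-1, 1, 1, 0): internal (-1.707107, -0.292893); octagon support 1.707107 vs apothem 0.8 → ∉ W
#4 (-2, -1, 1, -1): internal (-2.000000, -2.414214); octagon support 3.121320 vs apothem 0.8 → ∉ W
#5 (-1, -1, 0, 0): internal (-0.292893, -0.707107); octagon support 0.707107 vs apothem 0.8 → ∈ W
#6 (-1, 1, 0, 1): internal (-1.000000, 1.414214); octagon support 1.707107 vs apothem 0.8 → ∉ W
#7 (1, -1, 1, -1): internal (1.000000, -2.414214); octagon support 2.414214 vs apothem 0.8 → ∉ W

5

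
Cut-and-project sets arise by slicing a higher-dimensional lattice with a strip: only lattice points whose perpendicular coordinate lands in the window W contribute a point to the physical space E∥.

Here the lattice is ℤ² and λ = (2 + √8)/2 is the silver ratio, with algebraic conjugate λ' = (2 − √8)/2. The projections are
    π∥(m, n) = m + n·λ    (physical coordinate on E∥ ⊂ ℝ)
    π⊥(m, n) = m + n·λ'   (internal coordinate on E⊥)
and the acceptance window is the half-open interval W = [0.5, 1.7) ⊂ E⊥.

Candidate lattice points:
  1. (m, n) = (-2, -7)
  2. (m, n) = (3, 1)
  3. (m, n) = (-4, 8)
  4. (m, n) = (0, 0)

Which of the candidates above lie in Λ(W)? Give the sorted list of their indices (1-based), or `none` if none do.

Numerically λ ≈ 2.414214 and λ' = −1/λ ≈ -0.414214.
[1] lift (-2,-7): star map gives 0.899495; window check 0.5 ≤ 0.899495 < 1.7 is true → IN Λ
[2] lift (3,1): star map gives 2.585786; window check 0.5 ≤ 2.585786 < 1.7 is false → out
[3] lift (-4,8): star map gives -7.313708; window check 0.5 ≤ -7.313708 < 1.7 is false → out
[4] lift (0,0): star map gives 0.000000; window check 0.5 ≤ 0.000000 < 1.7 is false → out

1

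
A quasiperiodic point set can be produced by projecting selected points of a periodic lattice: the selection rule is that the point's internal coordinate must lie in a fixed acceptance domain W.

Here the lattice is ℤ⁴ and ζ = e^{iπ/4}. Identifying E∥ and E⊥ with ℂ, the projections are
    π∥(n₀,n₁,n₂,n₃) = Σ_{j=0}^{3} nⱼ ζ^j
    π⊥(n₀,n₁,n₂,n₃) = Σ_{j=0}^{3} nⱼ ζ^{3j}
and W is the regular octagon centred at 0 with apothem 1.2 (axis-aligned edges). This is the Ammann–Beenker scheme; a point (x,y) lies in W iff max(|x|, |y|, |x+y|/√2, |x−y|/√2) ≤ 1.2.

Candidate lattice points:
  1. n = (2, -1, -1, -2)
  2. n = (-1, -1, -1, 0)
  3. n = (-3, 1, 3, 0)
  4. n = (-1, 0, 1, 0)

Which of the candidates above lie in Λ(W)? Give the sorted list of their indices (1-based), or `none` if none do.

2

Internal map: ζ^{3j} for j=0..3 gives (1,0), (−√2/2,√2/2), (0,−1), (√2/2,√2/2).
#1 (2, -1, -1, -2): internal (1.2929, -1.1213); octagon support 1.7071 vs apothem 1.2 → ∉ W
#2 (-1, -1, -1, 0): internal (-0.2929, 0.2929); octagon support 0.4142 vs apothem 1.2 → ∈ W
#3 (-3, 1, 3, 0): internal (-3.7071, -2.2929); octagon support 4.2426 vs apothem 1.2 → ∉ W
#4 (-1, 0, 1, 0): internal (-1.0000, -1.0000); octagon support 1.4142 vs apothem 1.2 → ∉ W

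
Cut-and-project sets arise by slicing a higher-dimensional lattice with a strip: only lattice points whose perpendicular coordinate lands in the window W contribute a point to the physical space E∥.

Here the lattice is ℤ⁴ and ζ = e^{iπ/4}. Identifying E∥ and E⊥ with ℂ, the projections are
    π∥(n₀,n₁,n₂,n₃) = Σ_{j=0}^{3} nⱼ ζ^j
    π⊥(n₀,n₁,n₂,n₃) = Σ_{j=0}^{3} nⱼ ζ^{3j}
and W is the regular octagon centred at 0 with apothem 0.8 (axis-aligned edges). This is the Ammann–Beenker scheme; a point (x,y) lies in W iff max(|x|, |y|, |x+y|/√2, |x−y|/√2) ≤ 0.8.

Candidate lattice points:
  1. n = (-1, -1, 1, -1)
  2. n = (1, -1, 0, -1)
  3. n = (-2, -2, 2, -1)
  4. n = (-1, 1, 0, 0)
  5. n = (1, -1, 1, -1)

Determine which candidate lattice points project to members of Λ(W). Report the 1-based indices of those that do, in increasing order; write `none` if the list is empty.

none

π⊥(n) = n₀ + n₁ζ³ + n₂ζ⁶ + n₃ζ⁹ where ζ = e^{iπ/4}.
#1 (-1, -1, 1, -1): internal (-1.0000, -2.4142); octagon support 2.4142 vs apothem 0.8 → ∉ W
#2 (1, -1, 0, -1): internal (1.0000, -1.4142); octagon support 1.7071 vs apothem 0.8 → ∉ W
#3 (-2, -2, 2, -1): internal (-1.2929, -4.1213); octagon support 4.1213 vs apothem 0.8 → ∉ W
#4 (-1, 1, 0, 0): internal (-1.7071, 0.7071); octagon support 1.7071 vs apothem 0.8 → ∉ W
#5 (1, -1, 1, -1): internal (1.0000, -2.4142); octagon support 2.4142 vs apothem 0.8 → ∉ W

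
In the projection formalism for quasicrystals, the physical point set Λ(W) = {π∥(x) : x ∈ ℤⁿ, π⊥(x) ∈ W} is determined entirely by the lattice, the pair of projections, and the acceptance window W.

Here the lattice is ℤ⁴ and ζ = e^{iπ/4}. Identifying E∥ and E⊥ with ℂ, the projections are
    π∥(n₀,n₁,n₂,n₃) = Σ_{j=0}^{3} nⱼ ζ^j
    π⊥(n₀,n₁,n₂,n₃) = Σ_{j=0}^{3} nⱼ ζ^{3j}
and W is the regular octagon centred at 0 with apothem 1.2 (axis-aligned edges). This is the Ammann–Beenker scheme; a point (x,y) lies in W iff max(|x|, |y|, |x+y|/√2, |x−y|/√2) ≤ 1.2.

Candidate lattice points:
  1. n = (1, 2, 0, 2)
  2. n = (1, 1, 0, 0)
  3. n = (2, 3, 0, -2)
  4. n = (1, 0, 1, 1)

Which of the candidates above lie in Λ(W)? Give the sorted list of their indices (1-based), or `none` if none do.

2

Internal map: ζ^{3j} for j=0..3 gives (1,0), (−√2/2,√2/2), (0,−1), (√2/2,√2/2).
candidate 1: n = (1, 2, 0, 2) → π⊥ ≈ (+1.00000, +2.82843); max(|x|,|y|,|x±y|/√2) = 2.82843 > 1.2 ⇒ ∉ W
candidate 2: n = (1, 1, 0, 0) → π⊥ ≈ (+0.29289, +0.70711); max(|x|,|y|,|x±y|/√2) = 0.70711 ≤ 1.2 ⇒ ∈ W
candidate 3: n = (2, 3, 0, -2) → π⊥ ≈ (-1.53553, +0.70711); max(|x|,|y|,|x±y|/√2) = 1.58579 > 1.2 ⇒ ∉ W
candidate 4: n = (1, 0, 1, 1) → π⊥ ≈ (+1.70711, -0.29289); max(|x|,|y|,|x±y|/√2) = 1.70711 > 1.2 ⇒ ∉ W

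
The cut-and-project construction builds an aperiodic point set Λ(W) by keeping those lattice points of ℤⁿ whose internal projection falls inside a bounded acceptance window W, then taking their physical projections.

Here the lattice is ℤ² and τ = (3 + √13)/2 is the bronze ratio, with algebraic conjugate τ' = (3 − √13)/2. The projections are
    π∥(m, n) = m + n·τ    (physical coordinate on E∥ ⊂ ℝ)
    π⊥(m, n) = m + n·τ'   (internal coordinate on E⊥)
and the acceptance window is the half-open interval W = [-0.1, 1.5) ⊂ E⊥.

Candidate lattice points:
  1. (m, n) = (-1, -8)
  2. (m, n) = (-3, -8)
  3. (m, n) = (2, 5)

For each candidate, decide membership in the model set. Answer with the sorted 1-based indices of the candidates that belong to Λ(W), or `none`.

1, 3

τ' = (3−√13)/2 ≈ -0.3028.
[1] lift (-1,-8): star map gives 1.4222; window check -0.1 ≤ 1.4222 < 1.5 is true → IN Λ
[2] lift (-3,-8): star map gives -0.5778; window check -0.1 ≤ -0.5778 < 1.5 is false → out
[3] lift (2,5): star map gives 0.4861; window check -0.1 ≤ 0.4861 < 1.5 is true → IN Λ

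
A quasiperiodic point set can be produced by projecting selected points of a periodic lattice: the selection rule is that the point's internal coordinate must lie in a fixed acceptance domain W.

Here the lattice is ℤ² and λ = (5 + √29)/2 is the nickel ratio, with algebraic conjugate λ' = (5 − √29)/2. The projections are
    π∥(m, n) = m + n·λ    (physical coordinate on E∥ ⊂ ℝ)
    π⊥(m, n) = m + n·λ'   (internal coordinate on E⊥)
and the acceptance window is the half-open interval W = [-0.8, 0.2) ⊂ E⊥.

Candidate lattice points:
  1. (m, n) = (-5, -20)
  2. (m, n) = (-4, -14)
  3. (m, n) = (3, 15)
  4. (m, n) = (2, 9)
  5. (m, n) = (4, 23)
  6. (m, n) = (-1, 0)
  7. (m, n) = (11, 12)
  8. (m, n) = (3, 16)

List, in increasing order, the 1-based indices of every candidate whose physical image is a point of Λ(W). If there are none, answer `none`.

λ' = (5−√29)/2 ≈ -0.1926.
candidate 1: (m,n)=(-5,-20) → π∥ = -5-20·λ ≈ -108.8516, π⊥ = -5-20·λ' ≈ -1.1484 ∉ [-0.8, 0.2) ⇒ out
candidate 2: (m,n)=(-4,-14) → π∥ = -4-14·λ ≈ -76.6962, π⊥ = -4-14·λ' ≈ -1.3038 ∉ [-0.8, 0.2) ⇒ out
candidate 3: (m,n)=(3,15) → π∥ = 3+15·λ ≈ 80.8887, π⊥ = 3+15·λ' ≈ 0.1113 ∈ [-0.8, 0.2) ⇒ IN Λ
candidate 4: (m,n)=(2,9) → π∥ = 2+9·λ ≈ 48.7332, π⊥ = 2+9·λ' ≈ 0.2668 ∉ [-0.8, 0.2) ⇒ out
candidate 5: (m,n)=(4,23) → π∥ = 4+23·λ ≈ 123.4294, π⊥ = 4+23·λ' ≈ -0.4294 ∈ [-0.8, 0.2) ⇒ IN Λ
candidate 6: (m,n)=(-1,0) → π∥ = -1+0·λ ≈ -1.0000, π⊥ = -1+0·λ' ≈ -1.0000 ∉ [-0.8, 0.2) ⇒ out
candidate 7: (m,n)=(11,12) → π∥ = 11+12·λ ≈ 73.3110, π⊥ = 11+12·λ' ≈ 8.6890 ∉ [-0.8, 0.2) ⇒ out
candidate 8: (m,n)=(3,16) → π∥ = 3+16·λ ≈ 86.0813, π⊥ = 3+16·λ' ≈ -0.0813 ∈ [-0.8, 0.2) ⇒ IN Λ

3, 5, 8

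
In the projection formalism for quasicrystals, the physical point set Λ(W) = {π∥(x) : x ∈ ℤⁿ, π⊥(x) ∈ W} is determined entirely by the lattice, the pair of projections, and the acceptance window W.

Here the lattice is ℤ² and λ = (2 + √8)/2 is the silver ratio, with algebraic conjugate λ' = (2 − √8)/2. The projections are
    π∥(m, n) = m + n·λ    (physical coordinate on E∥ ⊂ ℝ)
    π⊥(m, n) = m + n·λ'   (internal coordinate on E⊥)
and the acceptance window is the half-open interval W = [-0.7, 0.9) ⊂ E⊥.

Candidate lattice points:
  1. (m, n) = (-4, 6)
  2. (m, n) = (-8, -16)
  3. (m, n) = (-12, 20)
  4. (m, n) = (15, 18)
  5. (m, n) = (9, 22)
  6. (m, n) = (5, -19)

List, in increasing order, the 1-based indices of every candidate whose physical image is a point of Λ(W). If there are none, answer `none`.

5

Numerically λ ≈ 2.414214 and λ' = −1/λ ≈ -0.414214.
candidate 1: (m,n)=(-4,6) → π∥ = -4+6·λ ≈ 10.485281, π⊥ = -4+6·λ' ≈ -6.485281 ∉ [-0.7, 0.9) ⇒ out
candidate 2: (m,n)=(-8,-16) → π∥ = -8-16·λ ≈ -46.627417, π⊥ = -8-16·λ' ≈ -1.372583 ∉ [-0.7, 0.9) ⇒ out
candidate 3: (m,n)=(-12,20) → π∥ = -12+20·λ ≈ 36.284271, π⊥ = -12+20·λ' ≈ -20.284271 ∉ [-0.7, 0.9) ⇒ out
candidate 4: (m,n)=(15,18) → π∥ = 15+18·λ ≈ 58.455844, π⊥ = 15+18·λ' ≈ 7.544156 ∉ [-0.7, 0.9) ⇒ out
candidate 5: (m,n)=(9,22) → π∥ = 9+22·λ ≈ 62.112698, π⊥ = 9+22·λ' ≈ -0.112698 ∈ [-0.7, 0.9) ⇒ IN Λ
candidate 6: (m,n)=(5,-19) → π∥ = 5-19·λ ≈ -40.870058, π⊥ = 5-19·λ' ≈ 12.870058 ∉ [-0.7, 0.9) ⇒ out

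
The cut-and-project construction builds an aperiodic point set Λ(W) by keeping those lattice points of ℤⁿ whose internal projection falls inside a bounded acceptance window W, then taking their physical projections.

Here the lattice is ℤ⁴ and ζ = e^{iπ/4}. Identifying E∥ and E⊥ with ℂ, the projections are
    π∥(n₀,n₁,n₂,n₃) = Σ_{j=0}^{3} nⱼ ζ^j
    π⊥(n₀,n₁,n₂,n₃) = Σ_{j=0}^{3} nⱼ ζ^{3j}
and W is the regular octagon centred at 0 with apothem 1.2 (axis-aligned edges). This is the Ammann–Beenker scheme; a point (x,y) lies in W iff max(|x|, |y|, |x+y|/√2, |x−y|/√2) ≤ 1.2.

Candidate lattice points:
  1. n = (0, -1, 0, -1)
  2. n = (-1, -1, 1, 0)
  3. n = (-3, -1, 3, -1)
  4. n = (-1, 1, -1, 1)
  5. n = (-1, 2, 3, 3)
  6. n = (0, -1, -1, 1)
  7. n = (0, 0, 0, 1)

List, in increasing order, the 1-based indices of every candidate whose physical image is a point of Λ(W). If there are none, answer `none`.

π⊥(n) = n₀ + n₁ζ³ + n₂ζ⁶ + n₃ζ⁹ where ζ = e^{iπ/4}.
#1 (0, -1, 0, -1): internal (0.000000, -1.414214); octagon support 1.414214 vs apothem 1.2 → ∉ W
#2 (-1, -1, 1, 0): internal (-0.292893, -1.707107); octagon support 1.707107 vs apothem 1.2 → ∉ W
#3 (-3, -1, 3, -1): internal (-3.000000, -4.414214); octagon support 5.242641 vs apothem 1.2 → ∉ W
#4 (-1, 1, -1, 1): internal (-1.000000, 2.414214); octagon support 2.414214 vs apothem 1.2 → ∉ W
#5 (-1, 2, 3, 3): internal (-0.292893, 0.535534); octagon support 0.585786 vs apothem 1.2 → ∈ W
#6 (0, -1, -1, 1): internal (1.414214, 1.000000); octagon support 1.707107 vs apothem 1.2 → ∉ W
#7 (0, 0, 0, 1): internal (0.707107, 0.707107); octagon support 1.000000 vs apothem 1.2 → ∈ W

5, 7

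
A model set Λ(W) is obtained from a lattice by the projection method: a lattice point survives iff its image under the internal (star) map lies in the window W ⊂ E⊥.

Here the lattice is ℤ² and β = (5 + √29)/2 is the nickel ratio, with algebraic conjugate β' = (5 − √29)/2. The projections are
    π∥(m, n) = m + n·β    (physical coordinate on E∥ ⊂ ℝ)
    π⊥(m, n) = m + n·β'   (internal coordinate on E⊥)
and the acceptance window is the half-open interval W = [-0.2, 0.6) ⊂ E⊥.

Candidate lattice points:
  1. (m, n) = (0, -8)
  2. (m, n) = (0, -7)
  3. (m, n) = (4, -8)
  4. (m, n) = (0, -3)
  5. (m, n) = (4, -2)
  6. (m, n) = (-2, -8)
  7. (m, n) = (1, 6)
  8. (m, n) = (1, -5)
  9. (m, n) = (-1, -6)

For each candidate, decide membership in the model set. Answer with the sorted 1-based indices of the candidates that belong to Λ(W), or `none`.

β' = (5−√29)/2 ≈ -0.19258.
#1 (0,-8): internal coord 0 + (-8)·β' = +1.54066; +1.54066 ∉ [-0.2, 0.6) → out
#2 (0,-7): internal coord 0 + (-7)·β' = +1.34808; +1.34808 ∉ [-0.2, 0.6) → out
#3 (4,-8): internal coord 4 + (-8)·β' = +5.54066; +5.54066 ∉ [-0.2, 0.6) → out
#4 (0,-3): internal coord 0 + (-3)·β' = +0.57775; +0.57775 ∈ [-0.2, 0.6) → IN Λ
#5 (4,-2): internal coord 4 + (-2)·β' = +4.38516; +4.38516 ∉ [-0.2, 0.6) → out
#6 (-2,-8): internal coord -2 + (-8)·β' = -0.45934; -0.45934 ∉ [-0.2, 0.6) → out
#7 (1,6): internal coord 1 + (6)·β' = -0.15549; -0.15549 ∈ [-0.2, 0.6) → IN Λ
#8 (1,-5): internal coord 1 + (-5)·β' = +1.96291; +1.96291 ∉ [-0.2, 0.6) → out
#9 (-1,-6): internal coord -1 + (-6)·β' = +0.15549; +0.15549 ∈ [-0.2, 0.6) → IN Λ

4, 7, 9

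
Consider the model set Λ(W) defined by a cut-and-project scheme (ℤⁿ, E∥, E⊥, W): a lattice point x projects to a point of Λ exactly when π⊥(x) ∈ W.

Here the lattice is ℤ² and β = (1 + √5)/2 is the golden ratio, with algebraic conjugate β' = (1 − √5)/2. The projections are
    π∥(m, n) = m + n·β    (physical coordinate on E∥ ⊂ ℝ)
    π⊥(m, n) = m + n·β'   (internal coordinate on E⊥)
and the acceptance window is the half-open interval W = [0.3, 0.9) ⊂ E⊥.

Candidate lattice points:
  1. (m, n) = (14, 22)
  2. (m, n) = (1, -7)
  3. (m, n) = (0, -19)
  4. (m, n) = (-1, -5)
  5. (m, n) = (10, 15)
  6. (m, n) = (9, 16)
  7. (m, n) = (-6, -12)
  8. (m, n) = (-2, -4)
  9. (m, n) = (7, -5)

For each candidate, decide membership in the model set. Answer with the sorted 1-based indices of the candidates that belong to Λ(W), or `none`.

1, 5, 8

β' = (1−√5)/2 ≈ -0.61803.
#1 (14,22): internal coord 14 + (22)·β' = +0.40325; +0.40325 ∈ [0.3, 0.9) → IN Λ
#2 (1,-7): internal coord 1 + (-7)·β' = +5.32624; +5.32624 ∉ [0.3, 0.9) → out
#3 (0,-19): internal coord 0 + (-19)·β' = +11.74265; +11.74265 ∉ [0.3, 0.9) → out
#4 (-1,-5): internal coord -1 + (-5)·β' = +2.09017; +2.09017 ∉ [0.3, 0.9) → out
#5 (10,15): internal coord 10 + (15)·β' = +0.72949; +0.72949 ∈ [0.3, 0.9) → IN Λ
#6 (9,16): internal coord 9 + (16)·β' = -0.88854; -0.88854 ∉ [0.3, 0.9) → out
#7 (-6,-12): internal coord -6 + (-12)·β' = +1.41641; +1.41641 ∉ [0.3, 0.9) → out
#8 (-2,-4): internal coord -2 + (-4)·β' = +0.47214; +0.47214 ∈ [0.3, 0.9) → IN Λ
#9 (7,-5): internal coord 7 + (-5)·β' = +10.09017; +10.09017 ∉ [0.3, 0.9) → out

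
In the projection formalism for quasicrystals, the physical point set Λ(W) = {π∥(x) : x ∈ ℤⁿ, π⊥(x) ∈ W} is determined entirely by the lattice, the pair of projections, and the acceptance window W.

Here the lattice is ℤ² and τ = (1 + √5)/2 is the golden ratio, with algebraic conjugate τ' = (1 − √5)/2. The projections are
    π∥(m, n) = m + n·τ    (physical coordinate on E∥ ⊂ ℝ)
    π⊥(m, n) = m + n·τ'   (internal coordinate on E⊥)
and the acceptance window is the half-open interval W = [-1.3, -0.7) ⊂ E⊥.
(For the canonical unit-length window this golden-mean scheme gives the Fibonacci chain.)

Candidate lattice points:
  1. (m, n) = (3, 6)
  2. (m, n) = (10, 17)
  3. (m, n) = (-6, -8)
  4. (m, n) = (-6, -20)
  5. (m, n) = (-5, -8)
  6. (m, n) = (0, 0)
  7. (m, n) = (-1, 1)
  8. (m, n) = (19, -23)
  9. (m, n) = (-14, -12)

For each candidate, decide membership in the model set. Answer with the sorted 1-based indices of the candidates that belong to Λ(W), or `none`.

1, 3

Numerically τ ≈ 1.61803 and τ' = −1/τ ≈ -0.61803.
candidate 1: (m,n)=(3,6) → π∥ = 3+6·τ ≈ 12.70820, π⊥ = 3+6·τ' ≈ -0.70820 ∈ [-1.3, -0.7) ⇒ IN Λ
candidate 2: (m,n)=(10,17) → π∥ = 10+17·τ ≈ 37.50658, π⊥ = 10+17·τ' ≈ -0.50658 ∉ [-1.3, -0.7) ⇒ out
candidate 3: (m,n)=(-6,-8) → π∥ = -6-8·τ ≈ -18.94427, π⊥ = -6-8·τ' ≈ -1.05573 ∈ [-1.3, -0.7) ⇒ IN Λ
candidate 4: (m,n)=(-6,-20) → π∥ = -6-20·τ ≈ -38.36068, π⊥ = -6-20·τ' ≈ 6.36068 ∉ [-1.3, -0.7) ⇒ out
candidate 5: (m,n)=(-5,-8) → π∥ = -5-8·τ ≈ -17.94427, π⊥ = -5-8·τ' ≈ -0.05573 ∉ [-1.3, -0.7) ⇒ out
candidate 6: (m,n)=(0,0) → π∥ = 0+0·τ ≈ 0.00000, π⊥ = 0+0·τ' ≈ 0.00000 ∉ [-1.3, -0.7) ⇒ out
candidate 7: (m,n)=(-1,1) → π∥ = -1+1·τ ≈ 0.61803, π⊥ = -1+1·τ' ≈ -1.61803 ∉ [-1.3, -0.7) ⇒ out
candidate 8: (m,n)=(19,-23) → π∥ = 19-23·τ ≈ -18.21478, π⊥ = 19-23·τ' ≈ 33.21478 ∉ [-1.3, -0.7) ⇒ out
candidate 9: (m,n)=(-14,-12) → π∥ = -14-12·τ ≈ -33.41641, π⊥ = -14-12·τ' ≈ -6.58359 ∉ [-1.3, -0.7) ⇒ out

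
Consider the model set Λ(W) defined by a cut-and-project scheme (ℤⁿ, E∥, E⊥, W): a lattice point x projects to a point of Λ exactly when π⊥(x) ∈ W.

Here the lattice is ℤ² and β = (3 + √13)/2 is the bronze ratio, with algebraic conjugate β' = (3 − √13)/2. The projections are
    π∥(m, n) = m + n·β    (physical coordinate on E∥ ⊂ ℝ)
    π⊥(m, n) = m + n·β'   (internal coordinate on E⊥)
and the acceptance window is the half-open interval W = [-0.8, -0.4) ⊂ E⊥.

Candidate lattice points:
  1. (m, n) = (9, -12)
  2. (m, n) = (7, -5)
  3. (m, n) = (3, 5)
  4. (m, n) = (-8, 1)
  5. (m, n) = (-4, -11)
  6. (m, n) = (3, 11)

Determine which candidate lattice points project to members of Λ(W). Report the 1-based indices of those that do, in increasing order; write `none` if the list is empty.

5

β' = (3−√13)/2 ≈ -0.30278.
[1] lift (9,-12): star map gives 12.63331; window check -0.8 ≤ 12.63331 < -0.4 is false → out
[2] lift (7,-5): star map gives 8.51388; window check -0.8 ≤ 8.51388 < -0.4 is false → out
[3] lift (3,5): star map gives 1.48612; window check -0.8 ≤ 1.48612 < -0.4 is false → out
[4] lift (-8,1): star map gives -8.30278; window check -0.8 ≤ -8.30278 < -0.4 is false → out
[5] lift (-4,-11): star map gives -0.66947; window check -0.8 ≤ -0.66947 < -0.4 is true → IN Λ
[6] lift (3,11): star map gives -0.33053; window check -0.8 ≤ -0.33053 < -0.4 is false → out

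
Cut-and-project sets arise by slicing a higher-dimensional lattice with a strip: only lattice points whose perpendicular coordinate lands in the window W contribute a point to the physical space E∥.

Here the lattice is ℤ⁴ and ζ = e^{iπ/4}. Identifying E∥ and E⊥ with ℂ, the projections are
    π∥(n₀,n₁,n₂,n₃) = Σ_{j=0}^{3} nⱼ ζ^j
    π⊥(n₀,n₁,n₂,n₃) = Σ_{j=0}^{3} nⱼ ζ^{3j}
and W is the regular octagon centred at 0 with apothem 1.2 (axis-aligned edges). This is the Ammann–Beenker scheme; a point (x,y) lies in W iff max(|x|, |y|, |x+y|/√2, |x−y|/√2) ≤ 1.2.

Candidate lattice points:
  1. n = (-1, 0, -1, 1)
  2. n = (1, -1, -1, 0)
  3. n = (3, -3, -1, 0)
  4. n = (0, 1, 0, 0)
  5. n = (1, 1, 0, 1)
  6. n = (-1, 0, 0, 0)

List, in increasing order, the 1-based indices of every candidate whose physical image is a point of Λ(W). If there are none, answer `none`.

4, 6

π⊥(n) = n₀ + n₁ζ³ + n₂ζ⁶ + n₃ζ⁹ where ζ = e^{iπ/4}.
#1 (-1, 0, -1, 1): internal (-0.29289, 1.70711); octagon support 1.70711 vs apothem 1.2 → ∉ W
#2 (1, -1, -1, 0): internal (1.70711, 0.29289); octagon support 1.70711 vs apothem 1.2 → ∉ W
#3 (3, -3, -1, 0): internal (5.12132, -1.12132); octagon support 5.12132 vs apothem 1.2 → ∉ W
#4 (0, 1, 0, 0): internal (-0.70711, 0.70711); octagon support 1.00000 vs apothem 1.2 → ∈ W
#5 (1, 1, 0, 1): internal (1.00000, 1.41421); octagon support 1.70711 vs apothem 1.2 → ∉ W
#6 (-1, 0, 0, 0): internal (-1.00000, 0.00000); octagon support 1.00000 vs apothem 1.2 → ∈ W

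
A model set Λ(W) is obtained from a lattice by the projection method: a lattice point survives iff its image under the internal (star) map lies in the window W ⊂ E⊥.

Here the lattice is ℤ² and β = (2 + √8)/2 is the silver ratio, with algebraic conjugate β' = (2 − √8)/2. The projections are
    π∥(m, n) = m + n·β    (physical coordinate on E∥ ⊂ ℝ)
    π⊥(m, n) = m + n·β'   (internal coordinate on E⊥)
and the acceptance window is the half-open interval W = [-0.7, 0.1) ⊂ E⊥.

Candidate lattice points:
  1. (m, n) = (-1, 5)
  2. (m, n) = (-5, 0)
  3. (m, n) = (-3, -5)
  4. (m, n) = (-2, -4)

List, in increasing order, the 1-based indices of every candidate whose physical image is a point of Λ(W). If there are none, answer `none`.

4

β' = (2−√8)/2 ≈ -0.4142.
#1 (-1,5): internal coord -1 + (5)·β' = -3.0711; -3.0711 ∉ [-0.7, 0.1) → out
#2 (-5,0): internal coord -5 + (0)·β' = -5.0000; -5.0000 ∉ [-0.7, 0.1) → out
#3 (-3,-5): internal coord -3 + (-5)·β' = -0.9289; -0.9289 ∉ [-0.7, 0.1) → out
#4 (-2,-4): internal coord -2 + (-4)·β' = -0.3431; -0.3431 ∈ [-0.7, 0.1) → IN Λ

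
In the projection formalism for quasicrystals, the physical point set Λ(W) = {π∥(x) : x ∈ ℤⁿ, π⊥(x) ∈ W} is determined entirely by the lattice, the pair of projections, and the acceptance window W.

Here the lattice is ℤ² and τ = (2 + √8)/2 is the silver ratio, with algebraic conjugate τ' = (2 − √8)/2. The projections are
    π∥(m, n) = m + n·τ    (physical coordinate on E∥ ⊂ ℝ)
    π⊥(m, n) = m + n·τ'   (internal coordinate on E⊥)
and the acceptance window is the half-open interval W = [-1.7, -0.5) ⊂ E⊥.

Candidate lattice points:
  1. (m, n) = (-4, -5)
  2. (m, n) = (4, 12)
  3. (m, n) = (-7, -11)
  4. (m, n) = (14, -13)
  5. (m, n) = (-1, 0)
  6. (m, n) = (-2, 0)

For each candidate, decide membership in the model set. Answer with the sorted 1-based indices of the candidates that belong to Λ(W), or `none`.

Compute τ' = (2−√8)/2 = -0.414214, so π⊥(m,n) = m -0.414214·n.
[1] lift (-4,-5): star map gives -1.928932; window check -1.7 ≤ -1.928932 < -0.5 is false → out
[2] lift (4,12): star map gives -0.970563; window check -1.7 ≤ -0.970563 < -0.5 is true → IN Λ
[3] lift (-7,-11): star map gives -2.443651; window check -1.7 ≤ -2.443651 < -0.5 is false → out
[4] lift (14,-13): star map gives 19.384776; window check -1.7 ≤ 19.384776 < -0.5 is false → out
[5] lift (-1,0): star map gives -1.000000; window check -1.7 ≤ -1.000000 < -0.5 is true → IN Λ
[6] lift (-2,0): star map gives -2.000000; window check -1.7 ≤ -2.000000 < -0.5 is false → out

2, 5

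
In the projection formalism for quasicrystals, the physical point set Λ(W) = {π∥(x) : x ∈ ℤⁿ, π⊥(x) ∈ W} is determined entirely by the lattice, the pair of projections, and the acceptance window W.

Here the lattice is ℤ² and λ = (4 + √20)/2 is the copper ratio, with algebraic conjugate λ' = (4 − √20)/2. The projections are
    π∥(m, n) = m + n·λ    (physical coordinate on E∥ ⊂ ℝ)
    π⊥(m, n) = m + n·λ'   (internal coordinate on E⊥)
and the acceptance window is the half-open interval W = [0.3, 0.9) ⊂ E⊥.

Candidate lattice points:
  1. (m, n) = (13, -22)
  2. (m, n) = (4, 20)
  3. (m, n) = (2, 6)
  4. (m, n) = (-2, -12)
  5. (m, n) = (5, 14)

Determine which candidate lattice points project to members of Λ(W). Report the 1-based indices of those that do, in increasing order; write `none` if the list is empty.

3, 4

Compute λ' = (4−√20)/2 = -0.23607, so π⊥(m,n) = m -0.23607·n.
[1] lift (13,-22): star map gives 18.19350; window check 0.3 ≤ 18.19350 < 0.9 is false → out
[2] lift (4,20): star map gives -0.72136; window check 0.3 ≤ -0.72136 < 0.9 is false → out
[3] lift (2,6): star map gives 0.58359; window check 0.3 ≤ 0.58359 < 0.9 is true → IN Λ
[4] lift (-2,-12): star map gives 0.83282; window check 0.3 ≤ 0.83282 < 0.9 is true → IN Λ
[5] lift (5,14): star map gives 1.69505; window check 0.3 ≤ 1.69505 < 0.9 is false → out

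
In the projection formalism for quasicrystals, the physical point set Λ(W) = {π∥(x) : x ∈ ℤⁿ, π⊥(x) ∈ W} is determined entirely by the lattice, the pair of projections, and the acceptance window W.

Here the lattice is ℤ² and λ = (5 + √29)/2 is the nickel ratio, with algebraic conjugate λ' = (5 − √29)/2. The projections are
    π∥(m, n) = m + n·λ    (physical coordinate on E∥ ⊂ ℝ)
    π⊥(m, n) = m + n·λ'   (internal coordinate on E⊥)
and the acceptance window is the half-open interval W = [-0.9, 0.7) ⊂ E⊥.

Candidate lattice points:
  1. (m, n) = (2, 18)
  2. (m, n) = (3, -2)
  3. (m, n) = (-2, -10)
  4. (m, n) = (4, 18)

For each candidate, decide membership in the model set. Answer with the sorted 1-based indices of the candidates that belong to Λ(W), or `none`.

3, 4

Numerically λ ≈ 5.19258 and λ' = −1/λ ≈ -0.19258.
candidate 1: (m,n)=(2,18) → π∥ = 2+18·λ ≈ 95.46648, π⊥ = 2+18·λ' ≈ -1.46648 ∉ [-0.9, 0.7) ⇒ out
candidate 2: (m,n)=(3,-2) → π∥ = 3-2·λ ≈ -7.38516, π⊥ = 3-2·λ' ≈ 3.38516 ∉ [-0.9, 0.7) ⇒ out
candidate 3: (m,n)=(-2,-10) → π∥ = -2-10·λ ≈ -53.92582, π⊥ = -2-10·λ' ≈ -0.07418 ∈ [-0.9, 0.7) ⇒ IN Λ
candidate 4: (m,n)=(4,18) → π∥ = 4+18·λ ≈ 97.46648, π⊥ = 4+18·λ' ≈ 0.53352 ∈ [-0.9, 0.7) ⇒ IN Λ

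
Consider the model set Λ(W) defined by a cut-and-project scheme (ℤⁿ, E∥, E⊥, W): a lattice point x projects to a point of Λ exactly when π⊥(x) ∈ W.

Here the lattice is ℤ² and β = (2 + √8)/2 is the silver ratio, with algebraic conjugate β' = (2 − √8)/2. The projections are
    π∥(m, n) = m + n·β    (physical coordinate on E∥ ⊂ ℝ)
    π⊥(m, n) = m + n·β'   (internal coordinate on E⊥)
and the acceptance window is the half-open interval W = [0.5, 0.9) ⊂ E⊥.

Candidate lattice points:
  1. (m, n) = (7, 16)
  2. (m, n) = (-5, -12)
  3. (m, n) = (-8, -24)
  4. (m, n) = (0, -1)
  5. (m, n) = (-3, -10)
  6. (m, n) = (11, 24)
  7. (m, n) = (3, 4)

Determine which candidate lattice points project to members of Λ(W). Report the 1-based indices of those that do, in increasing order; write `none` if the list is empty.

none

Compute β' = (2−√8)/2 = -0.4142, so π⊥(m,n) = m -0.4142·n.
candidate 1: (m,n)=(7,16) → π∥ = 7+16·β ≈ 45.6274, π⊥ = 7+16·β' ≈ 0.3726 ∉ [0.5, 0.9) ⇒ out
candidate 2: (m,n)=(-5,-12) → π∥ = -5-12·β ≈ -33.9706, π⊥ = -5-12·β' ≈ -0.0294 ∉ [0.5, 0.9) ⇒ out
candidate 3: (m,n)=(-8,-24) → π∥ = -8-24·β ≈ -65.9411, π⊥ = -8-24·β' ≈ 1.9411 ∉ [0.5, 0.9) ⇒ out
candidate 4: (m,n)=(0,-1) → π∥ = 0-1·β ≈ -2.4142, π⊥ = 0-1·β' ≈ 0.4142 ∉ [0.5, 0.9) ⇒ out
candidate 5: (m,n)=(-3,-10) → π∥ = -3-10·β ≈ -27.1421, π⊥ = -3-10·β' ≈ 1.1421 ∉ [0.5, 0.9) ⇒ out
candidate 6: (m,n)=(11,24) → π∥ = 11+24·β ≈ 68.9411, π⊥ = 11+24·β' ≈ 1.0589 ∉ [0.5, 0.9) ⇒ out
candidate 7: (m,n)=(3,4) → π∥ = 3+4·β ≈ 12.6569, π⊥ = 3+4·β' ≈ 1.3431 ∉ [0.5, 0.9) ⇒ out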